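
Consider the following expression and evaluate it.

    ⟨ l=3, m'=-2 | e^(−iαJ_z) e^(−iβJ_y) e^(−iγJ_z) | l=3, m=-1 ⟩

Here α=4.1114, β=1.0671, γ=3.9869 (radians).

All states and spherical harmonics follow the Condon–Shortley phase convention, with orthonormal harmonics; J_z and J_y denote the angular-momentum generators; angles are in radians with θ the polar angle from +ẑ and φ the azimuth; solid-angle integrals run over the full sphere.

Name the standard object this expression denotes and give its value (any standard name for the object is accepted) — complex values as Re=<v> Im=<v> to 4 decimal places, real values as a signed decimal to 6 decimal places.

Wigner D-matrix element, Re=0.2155 Im=-0.0803

This is a Wigner D-matrix element — the rotation-matrix element ⟨l m'| R(α,β,γ) |l m⟩ in the angular-momentum basis.
D^3_{-2,-1}(4.1114,1.0671,3.9869) = e^{-i·-2·4.1114}·d^3_{-2,-1}(1.0671)·e^{-i·-1·3.9869}. Compute d first:
c=cos(1.067100/2)=0.861007, s=sin(1.067100/2)=0.508593; N=√[1·120·2·24]=75.894664
k: max(0,(-1)−(-2))=1 … min(3+(-1),3−(-2))=2
  k=1: (−1)^0·75.8947/(24)·0.8610^5·0.5086^1 = +0.761034
  k=2: (−1)^1·75.8947/(12)·0.8610^3·0.5086^3 = -0.531082
d^3_{-2,-1}(1.0671) = +0.761034 -0.531082 = +0.229952
Phases: e^{-i·(-2)·4.1114}=-0.360514+0.932754i, e^{-i·(-1)·3.9869}=-0.663501-0.748175i ⇒ D=+0.215480-0.080289i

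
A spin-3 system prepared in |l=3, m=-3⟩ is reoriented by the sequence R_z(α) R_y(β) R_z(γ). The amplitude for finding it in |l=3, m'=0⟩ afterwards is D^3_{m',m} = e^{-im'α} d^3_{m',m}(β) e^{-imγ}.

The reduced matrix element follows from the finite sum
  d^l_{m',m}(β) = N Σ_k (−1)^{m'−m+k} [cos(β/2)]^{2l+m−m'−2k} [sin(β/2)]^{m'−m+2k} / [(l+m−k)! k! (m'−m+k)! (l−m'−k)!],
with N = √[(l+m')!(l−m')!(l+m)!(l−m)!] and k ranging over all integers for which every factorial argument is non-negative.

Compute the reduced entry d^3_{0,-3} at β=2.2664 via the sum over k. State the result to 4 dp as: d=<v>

d=-0.2529

d^3_{0,-3}(β=2.2664) via the finite sum:
Half-angle: c=0.423764, s=0.905773. N=√(6·6·1·720)=160.996894
k: max(0,(-3)−(0))=0 … min(3+(-3),3−(0))=0
  k=0: (−1)^3·160.9969/(36)·0.4238^3·0.9058^3 = -0.252897
d^3_{0,-3}(2.2664) = -0.252897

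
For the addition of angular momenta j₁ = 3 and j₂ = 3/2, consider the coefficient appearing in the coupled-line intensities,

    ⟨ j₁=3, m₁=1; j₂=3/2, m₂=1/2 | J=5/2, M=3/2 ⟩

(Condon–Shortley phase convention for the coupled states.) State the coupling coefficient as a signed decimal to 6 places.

j₁+j₂−J=2  J+j₁−j₂=4  J−j₁+j₂=1  j₁+j₂+J+1=8
(j₁±m₁, j₂±m₂, J±M) = (4,2,2,1,4,1)
P² = 576/35
sum k=1..2:
  [1] −1/6 = -1/6
  [2] +1/48 = 1/48
S = -7/48
C² = P²·S² = 7/20 ; C = -0.591608

-0.591608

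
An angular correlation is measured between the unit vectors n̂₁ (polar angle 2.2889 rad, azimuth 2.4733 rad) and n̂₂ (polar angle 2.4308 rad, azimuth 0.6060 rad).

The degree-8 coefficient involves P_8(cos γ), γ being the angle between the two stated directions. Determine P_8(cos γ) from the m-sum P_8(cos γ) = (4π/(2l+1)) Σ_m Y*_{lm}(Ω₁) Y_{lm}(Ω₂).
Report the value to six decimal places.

Term-by-term m-sum for l=8 (normalisation 4π/17 = 0.739198):
  term(m=-8) = -0.000648+0.000628i   from Y*(Ω₁)=+0.031575+0.042949i, Y(Ω₂)=+0.002288+0.016767i
  term(m=-7) = +0.012822+0.007083i   from Y*(Ω₁)=-0.006396+0.186190i, Y(Ω₂)=+0.035636-0.070087i
  term(m=-6) = +0.017236-0.081575i   from Y*(Ω₁)=-0.243710+0.287801i, Y(Ω₂)=-0.194609+0.104906i
  term(m=-5) = -0.184445+0.016325i   from Y*(Ω₁)=-0.443656+0.089874i, Y(Ω₂)=+0.406511+0.045553i
  term(m=-4) = +0.036196+0.089380i   from Y*(Ω₁)=-0.186964-0.094601i, Y(Ω₂)=-0.346721-0.302625i
  term(m=-3) = -0.030912+0.025063i   from Y*(Ω₁)=+0.097713+0.210784i, Y(Ω₂)=+0.041914+0.166083i
  term(m=-2) = -0.084636-0.057038i   from Y*(Ω₁)=-0.081158+0.340156i, Y(Ω₂)=-0.102483+0.273267i
  term(m=-1) = +0.007630-0.024974i   from Y*(Ω₁)=+0.062413-0.049273i, Y(Ω₂)=+0.269923-0.187051i
  term(m=+0) = +0.071464+0.000000i   from Y*(Ω₁)=+0.361188-0.000000i, Y(Ω₂)=+0.197859+0.000000i
  term(m=+1) = +0.007630+0.024974i   from Y*(Ω₁)=-0.062413-0.049273i, Y(Ω₂)=-0.269923-0.187051i
  term(m=+2) = -0.084636+0.057038i   from Y*(Ω₁)=-0.081158-0.340156i, Y(Ω₂)=-0.102483-0.273267i
  term(m=+3) = -0.030912-0.025063i   from Y*(Ω₁)=-0.097713+0.210784i, Y(Ω₂)=-0.041914+0.166083i
  term(m=+4) = +0.036196-0.089380i   from Y*(Ω₁)=-0.186964+0.094601i, Y(Ω₂)=-0.346721+0.302625i
  term(m=+5) = -0.184445-0.016325i   from Y*(Ω₁)=+0.443656+0.089874i, Y(Ω₂)=-0.406511+0.045553i
  term(m=+6) = +0.017236+0.081575i   from Y*(Ω₁)=-0.243710-0.287801i, Y(Ω₂)=-0.194609-0.104906i
  term(m=+7) = +0.012822-0.007083i   from Y*(Ω₁)=+0.006396+0.186190i, Y(Ω₂)=-0.035636-0.070087i
  term(m=+8) = -0.000648-0.000628i   from Y*(Ω₁)=+0.031575-0.042949i, Y(Ω₂)=+0.002288-0.016767i
Σ over m = -0.382051-0.000000i; ×(4π/17) → -0.282411-0.000000i. Real part: -0.282411

-0.282411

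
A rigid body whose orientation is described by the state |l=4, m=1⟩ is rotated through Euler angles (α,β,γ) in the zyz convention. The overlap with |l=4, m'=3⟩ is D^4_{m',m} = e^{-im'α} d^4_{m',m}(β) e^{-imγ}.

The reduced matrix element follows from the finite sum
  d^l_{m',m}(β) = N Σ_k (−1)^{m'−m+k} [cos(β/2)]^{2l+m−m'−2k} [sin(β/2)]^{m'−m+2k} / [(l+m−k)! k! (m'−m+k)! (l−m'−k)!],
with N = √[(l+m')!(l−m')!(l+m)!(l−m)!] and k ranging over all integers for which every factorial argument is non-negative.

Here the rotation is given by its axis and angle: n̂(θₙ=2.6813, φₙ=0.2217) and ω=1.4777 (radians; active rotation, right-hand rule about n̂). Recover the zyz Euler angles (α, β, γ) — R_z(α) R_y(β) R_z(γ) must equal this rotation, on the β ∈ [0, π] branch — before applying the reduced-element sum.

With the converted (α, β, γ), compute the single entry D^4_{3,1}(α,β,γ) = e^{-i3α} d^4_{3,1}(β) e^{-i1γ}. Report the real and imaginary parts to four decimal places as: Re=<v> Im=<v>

Re=0.2969 Im=-0.3359

Axis–angle → zyz. n̂ = (sinθₙcosφₙ, sinθₙsinφₙ, cosθₙ) = (+0.433338, +0.097677, -0.895923), ω = 1.4777.
R = I cosω + sinω [n̂]ₓ + (1−cosω) n̂n̂ᵀ gives
  R = [+0.263287, +0.930435, -0.254893; -0.853651, +0.101616, -0.510837; -0.449400, +0.352086, +0.821021]
β = atan2(√(R₁₃²+R₂₃²), R₃₃) = 0.607600; α = atan2(R₂₃, R₁₃) mod 2π = 4.249566; γ = atan2(R₃₂, −R₃₁) mod 2π = 0.664573
D^4_{3,1}(4.2496,0.6076,0.6646) = e^{-i·3·4.2496}·d^4_{3,1}(0.6076)·e^{-i·1·0.6646}. Compute d first:
c=cos(0.607600/2)=0.954207, s=sin(0.607600/2)=0.299148; N=√[5040·1·120·6]=1904.940944
The bounds max(0,m−m')=0 and min(l+m,l−m')=1 give 2 terms
  k=0: (−1)^2·1904.9409/(240)·0.9542^6·0.2991^2 = +0.536164
  k=1: (−1)^3·1904.9409/(144)·0.9542^4·0.2991^4 = -0.087828
d^4_{3,1}(0.6076) = +0.536164 -0.087828 = +0.448336
Attach z-rotation phases: D = e^{-i(3)(4.2496)}·(+0.448336)·e^{-i(1)(0.6646)} = +0.296937-0.335907i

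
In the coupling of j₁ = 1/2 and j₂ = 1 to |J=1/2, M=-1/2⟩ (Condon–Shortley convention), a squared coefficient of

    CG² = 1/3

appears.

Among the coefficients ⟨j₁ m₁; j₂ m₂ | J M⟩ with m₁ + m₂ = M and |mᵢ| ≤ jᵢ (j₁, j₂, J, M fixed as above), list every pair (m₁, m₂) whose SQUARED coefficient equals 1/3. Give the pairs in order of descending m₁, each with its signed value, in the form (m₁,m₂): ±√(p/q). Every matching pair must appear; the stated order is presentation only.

(-1/2,0): −√(1/3)

Admissible pairs with m₁+m₂ = M = -1/2: (-1/2,0), (1/2,-1)
  (m₁,m₂)=(1/2,-1): CG² = 2/3, CG = +√(2/3)
  (m₁,m₂)=(-1/2,0): CG² = 1/3, CG = −√(1/3)   ← matches the target
Pairs with CG² = 1/3: (-1/2,0): −√(1/3)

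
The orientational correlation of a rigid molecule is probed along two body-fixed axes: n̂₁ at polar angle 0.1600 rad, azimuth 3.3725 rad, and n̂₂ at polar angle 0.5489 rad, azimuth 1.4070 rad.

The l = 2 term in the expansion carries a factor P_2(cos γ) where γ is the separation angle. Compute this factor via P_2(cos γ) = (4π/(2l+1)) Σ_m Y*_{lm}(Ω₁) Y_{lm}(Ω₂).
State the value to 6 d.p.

0.484730

Expand P_2 via completeness: Σ_{m} conj(Y_{2,m}) at Ω₁ times Y_{2,m} at Ω₂ —
  term(m=-2) = -0.00073 - 0.00073j   from Y*(Ω₁)=0.00878 + 0.00437j, Y(Ω₂)=-0.09956 - 0.03383j
  term(m=-1) = -0.01607 + 0.03857j   from Y*(Ω₁)=-0.11828 - 0.02781j, Y(Ω₂)=0.05607 - 0.33926j
  term(m=+0) = 0.22645 + 0.00000j   from Y*(Ω₁)=0.60677 + 0.00000j, Y(Ω₂)=0.37321 + 0.00000j
  term(m=+1) = -0.01607 - 0.03857j   from Y*(Ω₁)=0.11828 - 0.02781j, Y(Ω₂)=-0.05607 - 0.33926j
  term(m=+2) = -0.00073 + 0.00073j   from Y*(Ω₁)=0.00878 - 0.00437j, Y(Ω₂)=-0.09956 + 0.03383j
Total Σ_m = 0.19287 + 0.00000j. Multiply by 2.513274: 0.48473 + 0.00000j. P_2(cos γ) = 0.484730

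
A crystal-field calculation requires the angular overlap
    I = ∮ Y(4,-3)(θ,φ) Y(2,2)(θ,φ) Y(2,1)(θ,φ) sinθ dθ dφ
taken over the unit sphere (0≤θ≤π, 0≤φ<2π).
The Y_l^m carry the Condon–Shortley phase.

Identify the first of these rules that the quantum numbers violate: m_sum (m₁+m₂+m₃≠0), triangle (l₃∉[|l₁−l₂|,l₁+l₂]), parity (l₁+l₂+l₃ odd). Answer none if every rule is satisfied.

none

azimuthal sum: -3 + 2 + 1 = 0  ✓
2 ≤ 2 ≤ 6 (triangle on l)  ✓
L = 4 + 2 + 2 = 8 (even)  ✓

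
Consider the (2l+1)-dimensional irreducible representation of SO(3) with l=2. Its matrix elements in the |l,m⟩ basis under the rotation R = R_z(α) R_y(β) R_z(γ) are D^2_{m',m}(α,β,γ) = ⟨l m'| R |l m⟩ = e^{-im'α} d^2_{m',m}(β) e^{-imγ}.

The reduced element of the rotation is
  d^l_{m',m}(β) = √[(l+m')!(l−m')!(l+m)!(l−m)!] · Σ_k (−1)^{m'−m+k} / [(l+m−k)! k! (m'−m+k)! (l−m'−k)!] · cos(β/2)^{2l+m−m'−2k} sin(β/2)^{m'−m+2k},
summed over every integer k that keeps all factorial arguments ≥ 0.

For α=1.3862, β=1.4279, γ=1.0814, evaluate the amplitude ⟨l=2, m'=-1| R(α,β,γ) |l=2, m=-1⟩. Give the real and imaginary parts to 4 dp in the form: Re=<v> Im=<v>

Split into d^2_{-1,-1}(β=1.4279) × two z-phases.
Half-angle: c=0.755781, s=0.654824. N=√(1·6·1·6)=6.000000
k: max(0,(-1)−(-1))=0 … min(2+(-1),2−(-1))=1
  k=0: (−1)^0·6.0000/(6)·0.7558^4·0.6548^0 = +0.326275
  k=1: (−1)^1·6.0000/(2)·0.7558^2·0.6548^2 = -0.734789
d^2_{-1,-1}(1.4279) = +0.326275 -0.734789 = -0.408514
Attach z-rotation phases: D = e^{-i(-1)(1.3862)}·(-0.408514)·e^{-i(-1)(1.0814)} = +0.319187-0.254958i

Re=0.3192 Im=-0.2550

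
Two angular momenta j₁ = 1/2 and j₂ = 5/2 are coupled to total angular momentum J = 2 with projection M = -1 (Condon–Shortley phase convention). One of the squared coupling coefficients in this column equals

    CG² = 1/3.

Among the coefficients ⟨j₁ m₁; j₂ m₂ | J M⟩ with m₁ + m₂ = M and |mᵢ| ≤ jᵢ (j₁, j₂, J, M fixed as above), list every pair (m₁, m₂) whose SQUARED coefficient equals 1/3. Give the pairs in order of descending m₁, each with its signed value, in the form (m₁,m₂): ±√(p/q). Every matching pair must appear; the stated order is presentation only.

Admissible pairs with m₁+m₂ = M = -1: (-1/2,-1/2), (1/2,-3/2)
  (m₁,m₂)=(1/2,-3/2): CG² = 2/3, CG = +√(2/3)
  (m₁,m₂)=(-1/2,-1/2): CG² = 1/3, CG = −√(1/3)   ← matches the target
Pairs with CG² = 1/3: (-1/2,-1/2): −√(1/3)

(-1/2,-1/2): −√(1/3)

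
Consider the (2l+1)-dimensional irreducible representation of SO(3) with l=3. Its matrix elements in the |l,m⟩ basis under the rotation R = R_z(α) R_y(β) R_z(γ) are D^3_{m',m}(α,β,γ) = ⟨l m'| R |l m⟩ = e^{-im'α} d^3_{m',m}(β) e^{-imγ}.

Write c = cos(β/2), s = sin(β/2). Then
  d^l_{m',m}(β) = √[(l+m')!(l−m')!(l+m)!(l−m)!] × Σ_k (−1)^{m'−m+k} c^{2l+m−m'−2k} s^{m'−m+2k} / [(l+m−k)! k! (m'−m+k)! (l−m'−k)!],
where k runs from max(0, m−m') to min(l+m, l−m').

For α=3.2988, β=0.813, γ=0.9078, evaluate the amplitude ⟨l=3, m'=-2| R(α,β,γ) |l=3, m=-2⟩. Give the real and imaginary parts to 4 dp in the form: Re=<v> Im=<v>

D^3_{-2,-2}(3.2988,0.8130,0.9078) = e^{-i·-2·3.2988}·d^3_{-2,-2}(0.8130)·e^{-i·-2·0.9078}. Compute d first:
With c≡cos(β/2)=0.918510 and s≡sin(β/2)=0.395397, N=[1·120·1·120]^{1/2}=120.000000
k∈{0,1} keeps every argument non-negative
  k=0: (−1)^0·120.0000/(120)·0.9185^6·0.3954^0 = +0.600488
  k=1: (−1)^1·120.0000/(24)·0.9185^4·0.3954^2 = -0.556382
d^3_{-2,-2}(0.8130) = +0.600488 -0.556382 = +0.044106
D = (+0.950978+0.309260i)·(+0.044106)·(-0.242366+0.970185i) = -0.023399+0.037387i

Re=-0.0234 Im=0.0374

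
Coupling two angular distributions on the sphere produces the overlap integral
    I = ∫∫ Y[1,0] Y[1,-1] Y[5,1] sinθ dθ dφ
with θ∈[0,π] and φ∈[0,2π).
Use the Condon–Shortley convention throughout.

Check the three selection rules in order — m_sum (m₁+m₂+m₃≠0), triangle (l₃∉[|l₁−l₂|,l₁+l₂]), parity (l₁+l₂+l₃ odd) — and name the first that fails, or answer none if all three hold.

Σmᵢ = 0  ✓
l₃∈[|l₁−l₂|,l₁+l₂]=[0,2] required, l₃=5 fails  ✗
Σlᵢ = 7 ⇒ odd

triangle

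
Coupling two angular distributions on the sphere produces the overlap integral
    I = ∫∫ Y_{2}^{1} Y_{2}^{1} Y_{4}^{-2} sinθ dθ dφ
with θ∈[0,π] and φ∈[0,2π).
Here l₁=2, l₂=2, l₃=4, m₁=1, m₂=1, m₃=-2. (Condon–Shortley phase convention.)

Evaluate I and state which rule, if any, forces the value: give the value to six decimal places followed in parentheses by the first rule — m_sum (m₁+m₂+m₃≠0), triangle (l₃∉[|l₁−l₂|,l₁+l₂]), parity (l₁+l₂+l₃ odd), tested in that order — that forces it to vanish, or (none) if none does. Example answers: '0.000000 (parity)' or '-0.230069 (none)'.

0.254875 (none)

Rules hold: Σm=0, L=8 even, 0≤4≤4.
N = 5·5·9 = 225
Δ = 0!·4!·4!/9! = 1/630
Racah Σ t=0..0: t=0:+1/16 = 1/16
⇒ 3j(2 2 4; 0 0 0)² = 2/35, sgn +1
Racah Σ t=0..0: t=0:+1/36 = 1/36
⇒ 3j(2 2 4; 1 1 -2)² = 4/63, sgn +1
4πI² = N·(3j₀)²·(3jₘ)² = 40/49
I = +1·√(0.816327/4π) = 0.25487487
No selection rule forces the value: the integral is nonzero (none).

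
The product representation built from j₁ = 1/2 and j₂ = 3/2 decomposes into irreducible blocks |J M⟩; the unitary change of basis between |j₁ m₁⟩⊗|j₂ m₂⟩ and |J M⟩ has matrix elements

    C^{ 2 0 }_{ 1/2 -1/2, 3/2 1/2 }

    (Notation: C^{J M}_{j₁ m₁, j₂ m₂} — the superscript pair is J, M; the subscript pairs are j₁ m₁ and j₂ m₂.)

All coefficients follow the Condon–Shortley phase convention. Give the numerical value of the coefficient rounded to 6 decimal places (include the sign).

+√(1/2) = +0.707107

j₁+j₂−J=0  J+j₁−j₂=1  J−j₁+j₂=3  j₁+j₂+J+1=5
(j₁±m₁, j₂±m₂, J±M) = (0,1,2,1,2,2)
P² = 2
sum k=0..0:
  [0] +1/2 = 1/2
S = 1/2
C² = P²·S² = 1/2 ; C = +0.707107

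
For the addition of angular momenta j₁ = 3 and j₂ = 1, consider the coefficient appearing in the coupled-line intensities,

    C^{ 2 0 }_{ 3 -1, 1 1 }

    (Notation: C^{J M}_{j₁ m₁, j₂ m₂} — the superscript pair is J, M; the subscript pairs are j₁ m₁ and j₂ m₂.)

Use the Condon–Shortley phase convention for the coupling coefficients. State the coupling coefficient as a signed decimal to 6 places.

√[5·2!4!0!/7! · 2!4!2!0!2!2!] = √(128/7)
  +(−1)^2/∏(2,0,2,0,2,0)! = 1/8  (running 1/8)
⟨..|..⟩ = √(128/7)·(1/8) = +0.534522

+√(2/7) ≈ +0.534522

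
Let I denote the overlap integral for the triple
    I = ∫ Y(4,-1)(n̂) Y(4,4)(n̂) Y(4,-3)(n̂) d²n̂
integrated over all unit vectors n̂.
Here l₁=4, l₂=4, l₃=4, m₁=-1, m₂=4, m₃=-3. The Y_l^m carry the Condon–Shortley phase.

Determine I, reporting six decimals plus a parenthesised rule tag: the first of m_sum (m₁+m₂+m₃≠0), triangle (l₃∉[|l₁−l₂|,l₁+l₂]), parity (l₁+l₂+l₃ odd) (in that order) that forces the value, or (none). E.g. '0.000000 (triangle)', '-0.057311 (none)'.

-0.168431 (none)

Rules hold: Σm=0, L=12 even, 0≤4≤8.
N = 9·9·9 = 729
Δ = 4!·4!·4!/13! = 1/450450
Racah Σ t=0..4: t=0:+1/13824 t=1:−1/216 t=2:+1/64 t=3:−1/216 t=4:+1/13824 = 5/768
⇒ 3j(4 4 4; 0 0 0)² = 18/1001, sgn +1
Racah Σ t=4..4: t=4:+1/3456 = 1/3456
⇒ 3j(4 4 4; -1 4 -3)² = 35/1287, sgn -1
4πI² = N·(3j₀)²·(3jₘ)² = 7290/20449
I = -1·√(0.356497/4π) = -0.16843130
No selection rule forces the value: the integral is nonzero (none).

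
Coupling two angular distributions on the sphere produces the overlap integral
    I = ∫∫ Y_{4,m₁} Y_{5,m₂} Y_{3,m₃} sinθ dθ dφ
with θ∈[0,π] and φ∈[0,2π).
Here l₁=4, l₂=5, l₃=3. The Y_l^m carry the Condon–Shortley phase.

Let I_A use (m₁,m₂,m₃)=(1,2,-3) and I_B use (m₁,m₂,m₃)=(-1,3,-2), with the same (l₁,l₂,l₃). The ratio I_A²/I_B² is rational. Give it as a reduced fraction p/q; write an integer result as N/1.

Shared (l₁,l₂,l₃)=(4,5,3): N and (l;000)² cancel in I_A²/I_B².
A: Δ = 6!·2!·4!/13! = 1/180180; Racah Σ t=3..3: t=3:−1/1728 = -1/1728; ⇒ 3j(4 5 3; 1 2 -3)² = 25/858, sgn -1
B: Δ = 6!·2!·4!/13! = 1/180180; Racah Σ t=4..5: t=4:+1/1152 t=5:−1/1440 = 1/5760; ⇒ 3j(4 5 3; -1 3 -2)² = 1/858, sgn -1
I_A²/I_B² = (25/858)/(1/858) = 25/1

25/1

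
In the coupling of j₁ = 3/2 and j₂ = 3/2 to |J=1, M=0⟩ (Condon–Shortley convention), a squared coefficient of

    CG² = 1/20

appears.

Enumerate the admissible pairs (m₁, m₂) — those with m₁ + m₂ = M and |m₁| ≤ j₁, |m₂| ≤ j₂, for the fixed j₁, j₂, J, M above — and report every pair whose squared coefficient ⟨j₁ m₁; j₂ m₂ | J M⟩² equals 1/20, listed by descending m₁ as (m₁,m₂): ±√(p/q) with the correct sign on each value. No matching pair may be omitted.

Admissible pairs with m₁+m₂ = M = 0: (-3/2,3/2), (-1/2,1/2), (1/2,-1/2), (3/2,-3/2)
  (m₁,m₂)=(3/2,-3/2): CG² = 9/20, CG = +√(9/20)
  (m₁,m₂)=(1/2,-1/2): CG² = 1/20, CG = −√(1/20)   ← matches the target
  (m₁,m₂)=(-1/2,1/2): CG² = 1/20, CG = −√(1/20)   ← matches the target
  (m₁,m₂)=(-3/2,3/2): CG² = 9/20, CG = +√(9/20)
Pairs with CG² = 1/20: (1/2,-1/2): −√(1/20); (-1/2,1/2): −√(1/20)

(1/2,-1/2): −√(1/20); (-1/2,1/2): −√(1/20)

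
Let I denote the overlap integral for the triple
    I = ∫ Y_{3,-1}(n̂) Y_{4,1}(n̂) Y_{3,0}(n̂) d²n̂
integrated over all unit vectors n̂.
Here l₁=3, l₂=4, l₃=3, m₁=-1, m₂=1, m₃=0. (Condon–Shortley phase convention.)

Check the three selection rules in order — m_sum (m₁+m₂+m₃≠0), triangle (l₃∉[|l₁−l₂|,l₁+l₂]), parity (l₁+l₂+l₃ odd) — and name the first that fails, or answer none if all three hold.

m₁+m₂+m₃ = -1 + 1 + 0 = 0  ✓
triangle: |3−4|=1 ≤ l₃=3 ≤ 3+4=7  ✓
parity: l₁+l₂+l₃ = 10 is even  ✓

none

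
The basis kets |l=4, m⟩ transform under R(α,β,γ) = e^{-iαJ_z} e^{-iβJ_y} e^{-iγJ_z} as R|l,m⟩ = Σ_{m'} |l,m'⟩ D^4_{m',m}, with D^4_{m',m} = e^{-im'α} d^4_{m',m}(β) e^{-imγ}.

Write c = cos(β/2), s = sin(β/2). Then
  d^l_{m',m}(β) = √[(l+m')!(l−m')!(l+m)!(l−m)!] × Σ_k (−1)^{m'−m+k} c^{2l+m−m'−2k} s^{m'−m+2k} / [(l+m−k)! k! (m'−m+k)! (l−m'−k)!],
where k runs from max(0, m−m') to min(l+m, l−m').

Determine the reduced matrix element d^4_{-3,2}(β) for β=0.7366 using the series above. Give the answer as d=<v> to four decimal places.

d^4_{-3,2}(β=0.7366) via the finite sum:
With c≡cos(β/2)=0.932941 and s≡sin(β/2)=0.360030, N=[1·5040·720·2]^{1/2}=2693.993318
The bounds max(0,m−m')=5 and min(l+m,l−m')=6 give 2 terms
  k=5: (−1)^0·2693.9933/(240)·0.9329^3·0.3600^5 = +0.055137
  k=6: (−1)^1·2693.9933/(720)·0.9329^1·0.3600^7 = -0.002737
d^4_{-3,2}(0.7366) = +0.055137 -0.002737 = +0.052400

d=0.0524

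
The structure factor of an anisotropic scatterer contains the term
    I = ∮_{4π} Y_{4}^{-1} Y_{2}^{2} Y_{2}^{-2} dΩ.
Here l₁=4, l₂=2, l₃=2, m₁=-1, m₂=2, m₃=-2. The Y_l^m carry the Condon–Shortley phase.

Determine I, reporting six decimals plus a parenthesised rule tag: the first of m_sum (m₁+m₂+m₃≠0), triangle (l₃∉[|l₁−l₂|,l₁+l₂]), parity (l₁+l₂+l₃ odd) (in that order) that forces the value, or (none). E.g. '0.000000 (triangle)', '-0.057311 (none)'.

0.000000 (m_sum)

-1 + 2 − 2 = -1 ≠ 0: azimuthal integral kills it; I = 0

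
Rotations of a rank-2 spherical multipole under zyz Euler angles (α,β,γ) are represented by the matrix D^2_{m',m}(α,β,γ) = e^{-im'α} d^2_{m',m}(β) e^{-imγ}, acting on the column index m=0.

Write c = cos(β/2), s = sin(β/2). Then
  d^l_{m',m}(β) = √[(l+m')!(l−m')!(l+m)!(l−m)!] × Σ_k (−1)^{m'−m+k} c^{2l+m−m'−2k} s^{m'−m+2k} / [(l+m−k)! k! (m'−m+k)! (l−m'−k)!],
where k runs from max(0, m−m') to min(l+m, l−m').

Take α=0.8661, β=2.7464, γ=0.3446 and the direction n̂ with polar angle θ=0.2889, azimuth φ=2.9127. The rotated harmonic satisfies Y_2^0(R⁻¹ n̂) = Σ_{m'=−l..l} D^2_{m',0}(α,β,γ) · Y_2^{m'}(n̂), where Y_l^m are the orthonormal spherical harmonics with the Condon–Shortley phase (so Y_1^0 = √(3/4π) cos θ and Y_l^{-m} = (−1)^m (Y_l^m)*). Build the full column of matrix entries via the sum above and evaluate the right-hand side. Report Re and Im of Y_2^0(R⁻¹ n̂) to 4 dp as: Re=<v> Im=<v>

Re=0.5116 Im=0.0000

Need the full column D^2_{m',0} for m'=−2..2 at α=0.8661, β=2.7464, γ=0.3446.
cos(β/2)=0.196313, sin(β/2)=0.980541
d^2_{-2,0}: single k=2 term ⇒ +0.090762;  D = -0.014586+0.089583i
d^2_{-1,0}: k∈[1..2] ⇒ +0.018171 -0.453338 = -0.435167;  D = -0.281902-0.331514i
d^2_{0,0}: k∈[0..2] ⇒ +0.001485 -0.148214 +0.924408 = +0.777679;  D = +0.777679+0.000000i
d^2_{1,0}: k∈[0..1] ⇒ -0.018171 +0.453338 = +0.435167;  D = +0.281902-0.331514i
d^2_{2,0}: single k=0 term ⇒ +0.090762;  D = -0.014586-0.089583i
Y_2^{m'}(θ=0.2889,φ=2.9127) and Σ D·Y over m':
  (-0.0146+0.0896i)·(+0.0281+0.0139i)  (-0.2819-0.3315i)·(-0.2055-0.0479i)  (+0.7777+0.0000i)·(+0.5540+0.0000i)  (+0.2819-0.3315i)·(+0.2055-0.0479i)  (-0.0146-0.0896i)·(+0.0281-0.0139i)
Y_2^0(R⁻¹ n̂) = +0.511627-0.000000i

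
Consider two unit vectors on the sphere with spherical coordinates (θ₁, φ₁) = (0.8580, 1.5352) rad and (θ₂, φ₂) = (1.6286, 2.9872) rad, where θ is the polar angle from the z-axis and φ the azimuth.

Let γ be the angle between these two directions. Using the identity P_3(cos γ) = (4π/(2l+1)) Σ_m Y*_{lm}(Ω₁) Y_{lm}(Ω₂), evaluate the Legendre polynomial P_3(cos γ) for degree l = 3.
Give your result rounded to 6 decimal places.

-0.077253

Term-by-term m-sum for l=3 (normalisation 4π/7 = 1.795196):
  term(m=-3) = (-0.026166, 0.070285)   from Y*(Ω₁)=(-0.019256, -0.179629), Y(Ω₂)=(-0.371397, -0.185480)
  term(m=-2) = (0.021877, 0.005298)   from Y*(Ω₁)=(-0.381547, 0.027209), Y(Ω₂)=(-0.056061, -0.017883)
  term(m=-1) = (-0.010464, 0.087671)   from Y*(Ω₁)=(0.009904, 0.278127), Y(Ω₂)=(0.313483, 0.048788)
  term(m=+0) = (-0.013526, -0.000000)   from Y*(Ω₁)=(-0.210297, -0.000000), Y(Ω₂)=(0.064317, 0.000000)
  term(m=+1) = (-0.010464, -0.087671)   from Y*(Ω₁)=(-0.009904, 0.278127), Y(Ω₂)=(-0.313483, 0.048788)
  term(m=+2) = (0.021877, -0.005298)   from Y*(Ω₁)=(-0.381547, -0.027209), Y(Ω₂)=(-0.056061, 0.017883)
  term(m=+3) = (-0.026166, -0.070285)   from Y*(Ω₁)=(0.019256, -0.179629), Y(Ω₂)=(0.371397, -0.185480)
Σ over m = (-0.043033, 0.000000); ×(4π/7) → (-0.077253, 0.000000). Real part: -0.077253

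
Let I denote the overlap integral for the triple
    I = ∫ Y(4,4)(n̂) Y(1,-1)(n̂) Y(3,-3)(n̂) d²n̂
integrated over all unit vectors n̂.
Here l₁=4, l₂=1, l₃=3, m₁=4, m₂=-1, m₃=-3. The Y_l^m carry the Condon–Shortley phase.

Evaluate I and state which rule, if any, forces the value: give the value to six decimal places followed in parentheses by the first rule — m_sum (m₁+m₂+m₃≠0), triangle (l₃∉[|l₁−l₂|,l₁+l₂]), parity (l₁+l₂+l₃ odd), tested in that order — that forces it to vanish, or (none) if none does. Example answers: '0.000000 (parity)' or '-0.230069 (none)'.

0.325735 (none)

m-sum 0 ✓  L=8 even ✓  3≤3≤5 ✓
Π(2lᵢ+1) = 9×3×7 = 189
triangle coeff Δ(4,1,3) = 1/252
Σ_t [1,1]: t=1:−1/36 = -1/36
(3j)²=4/63 [(4 1 3; 0 0 0)], sign=+1
Σ_t [0,0]: t=0:+1/1440 = 1/1440
(3j)²=1/9 [(4 1 3; 4 -1 -3)], sign=+1
⇒ 4πI² = 4/3
I = (+1)√(4/3/(4π)) = 0.32573501
No selection rule forces the value: the integral is nonzero (none).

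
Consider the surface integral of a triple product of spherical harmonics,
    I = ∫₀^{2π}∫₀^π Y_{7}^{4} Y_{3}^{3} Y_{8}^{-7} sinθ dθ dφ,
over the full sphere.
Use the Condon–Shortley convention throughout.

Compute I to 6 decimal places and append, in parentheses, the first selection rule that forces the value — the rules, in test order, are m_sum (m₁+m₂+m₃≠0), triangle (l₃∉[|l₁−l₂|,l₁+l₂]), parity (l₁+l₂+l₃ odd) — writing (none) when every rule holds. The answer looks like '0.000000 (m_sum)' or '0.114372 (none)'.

0.140692 (none)

Rules hold: Σm=0, L=18 even, 4≤8≤10.
N = 15·7·17 = 1785
Δ = 2!·12!·4!/19! = 1/5290740
Racah Σ t=0..2: t=0:+1/7257600 t=1:−1/2073600 t=2:+1/7257600 = -1/4838400
⇒ 3j(7 3 8; 0 0 0)² = 252/20995, sgn -1
Racah Σ t=2..2: t=2:+1/1916006400 = 1/1916006400
⇒ 3j(7 3 8; 4 3 -7)² = 15/1292, sgn -1
4πI² = N·(3j₀)²·(3jₘ)² = 19845/79781
I = +1·√(0.248743/4π) = 0.14069248
No selection rule forces the value: the integral is nonzero (none).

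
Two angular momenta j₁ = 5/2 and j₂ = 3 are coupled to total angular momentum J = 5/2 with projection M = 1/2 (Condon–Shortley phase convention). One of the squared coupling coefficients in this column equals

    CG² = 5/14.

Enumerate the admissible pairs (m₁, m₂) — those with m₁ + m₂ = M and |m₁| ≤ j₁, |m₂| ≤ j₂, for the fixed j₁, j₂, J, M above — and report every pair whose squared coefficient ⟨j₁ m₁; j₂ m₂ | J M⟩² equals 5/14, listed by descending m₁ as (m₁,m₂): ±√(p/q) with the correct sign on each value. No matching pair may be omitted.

Admissible pairs with m₁+m₂ = M = 1/2: (-5/2,3), (-3/2,2), (-1/2,1), (1/2,0), (3/2,-1), (5/2,-2)
  (m₁,m₂)=(5/2,-2): CG² = 5/14, CG = +√(5/14)   ← matches the target
  (m₁,m₂)=(3/2,-1): CG² = 1/35, CG = −√(1/35)
  (m₁,m₂)=(1/2,0): CG² = 8/105, CG = −√(8/105)
  (m₁,m₂)=(-1/2,1): CG² = 8/35, CG = +√(8/35)
  (m₁,m₂)=(-3/2,2): CG² = 1/14, CG = −√(1/14)
  (m₁,m₂)=(-5/2,3): CG² = 5/21, CG = −√(5/21)
Pairs with CG² = 5/14: (5/2,-2): +√(5/14)

(5/2,-2): +√(5/14)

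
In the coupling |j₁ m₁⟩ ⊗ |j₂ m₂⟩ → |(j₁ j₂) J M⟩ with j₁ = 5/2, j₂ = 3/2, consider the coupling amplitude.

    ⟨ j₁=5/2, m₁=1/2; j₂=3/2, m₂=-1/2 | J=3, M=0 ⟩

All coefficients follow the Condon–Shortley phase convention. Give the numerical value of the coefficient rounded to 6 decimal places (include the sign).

√[7·1!4!2!/8! · 3!2!1!2!3!3!] = √(36/5)
  +(−1)^0/∏(0,1,2,1,2,1)! = 1/4  (running 1/4)
  +(−1)^1/∏(1,0,1,0,3,2)! = -1/12  (running 1/6)
⟨..|..⟩ = √(36/5)·(1/6) = +0.447214

+0.447214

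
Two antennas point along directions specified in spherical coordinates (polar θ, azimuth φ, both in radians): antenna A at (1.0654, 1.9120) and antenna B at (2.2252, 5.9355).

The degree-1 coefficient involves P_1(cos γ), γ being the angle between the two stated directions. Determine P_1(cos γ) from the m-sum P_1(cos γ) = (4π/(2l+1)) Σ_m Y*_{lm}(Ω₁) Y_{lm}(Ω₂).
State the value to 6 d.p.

-0.736000

Addition theorem: P_1(cos γ) = (4π/3) Σ_m Y*_{lm}(Ω₁) Y_{lm}(Ω₂), m = −1…1:
  m=-1: (-0.10116 + 0.28487j) × (0.25772 + 0.09340j) = -0.05268 + 0.06397j  (running Σ = -0.05268 + 0.06397j)
  m=0: (0.23656 + 0.00000j) × (-0.29741 + 0.00000j) = -0.07035 + 0.00000j  (running Σ = -0.12303 + 0.06397j)
  m=1: (0.10116 + 0.28487j) × (-0.25772 + 0.09340j) = -0.05268 - 0.06397j  (running Σ = -0.17571 + 0.00000j)
Total Σ_m = -0.17571 + 0.00000j. Multiply by 4.188790: -0.73600 + 0.00000j. P_1(cos γ) = -0.736000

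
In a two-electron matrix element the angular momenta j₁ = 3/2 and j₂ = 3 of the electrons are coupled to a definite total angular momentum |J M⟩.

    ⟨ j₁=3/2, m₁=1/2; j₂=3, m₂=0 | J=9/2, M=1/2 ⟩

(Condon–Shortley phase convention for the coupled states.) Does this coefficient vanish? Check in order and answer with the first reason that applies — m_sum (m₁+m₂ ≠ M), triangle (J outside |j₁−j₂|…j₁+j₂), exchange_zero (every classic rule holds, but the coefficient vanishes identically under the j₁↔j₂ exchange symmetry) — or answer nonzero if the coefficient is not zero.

nonzero

m-sum: m₁+m₂ = 1/2+0 = 1/2, M = 1/2  ✓
triangle: |j₁−j₂| = 3/2 ≤ J = 9/2 ≤ j₁+j₂ = 9/2  ✓
exchange: j₁≠j₂ or m₁≠m₂ — the exchange symmetry imposes no constraint here
value check: CG = +√(10/21) = +0.690066 ≠ 0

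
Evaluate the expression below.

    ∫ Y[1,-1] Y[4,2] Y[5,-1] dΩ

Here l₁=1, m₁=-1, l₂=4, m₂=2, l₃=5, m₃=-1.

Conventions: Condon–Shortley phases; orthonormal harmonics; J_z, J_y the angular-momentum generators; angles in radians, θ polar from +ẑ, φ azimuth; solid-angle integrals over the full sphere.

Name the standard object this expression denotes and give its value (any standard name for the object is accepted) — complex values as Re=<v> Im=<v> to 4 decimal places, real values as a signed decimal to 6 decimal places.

Gaunt coefficient, -0.120286

This is a Gaunt coefficient — the integral of a triple product of spherical harmonics over the sphere.
Rules hold: Σm=0, L=10 even, 3≤5≤5.
N = 3·9·11 = 297
Δ = 0!·2!·8!/11! = 1/495
Racah Σ t=0..0: t=0:+1/576 = 1/576
⇒ 3j(1 4 5; 0 0 0)² = 5/99, sgn -1
Racah Σ t=0..0: t=0:+1/2880 = 1/2880
⇒ 3j(1 4 5; -1 2 -1)² = 2/165, sgn +1
4πI² = N·(3j₀)²·(3jₘ)² = 2/11
I = -1·√(0.181818/4π) = -0.12028562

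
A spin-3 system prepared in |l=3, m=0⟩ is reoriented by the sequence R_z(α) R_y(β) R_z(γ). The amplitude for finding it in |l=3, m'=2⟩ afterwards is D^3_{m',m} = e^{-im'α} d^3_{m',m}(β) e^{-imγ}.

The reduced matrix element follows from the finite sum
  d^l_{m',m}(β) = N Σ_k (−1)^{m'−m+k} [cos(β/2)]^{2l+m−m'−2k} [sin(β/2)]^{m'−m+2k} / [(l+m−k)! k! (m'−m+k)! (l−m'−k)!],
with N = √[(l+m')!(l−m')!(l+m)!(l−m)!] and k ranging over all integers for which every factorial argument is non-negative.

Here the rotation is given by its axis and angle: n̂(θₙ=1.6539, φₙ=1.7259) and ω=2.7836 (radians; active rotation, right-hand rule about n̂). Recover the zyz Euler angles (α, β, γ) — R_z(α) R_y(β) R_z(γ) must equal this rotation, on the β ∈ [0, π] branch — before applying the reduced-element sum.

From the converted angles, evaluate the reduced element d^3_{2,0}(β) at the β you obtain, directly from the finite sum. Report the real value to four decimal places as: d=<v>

d=-0.1866

Axis–angle → zyz. n̂ = (sinθₙcosφₙ, sinθₙsinφₙ, cosθₙ) = (-0.153949, +0.984586, -0.083008), ω = 2.7836.
R = I cosω + sinω [n̂]ₓ + (1−cosω) n̂n̂ᵀ gives
  R = [-0.890704, -0.264458, +0.369742; -0.322629, +0.940758, -0.104333; -0.320246, -0.212219, -0.923258]
β = atan2(√(R₁₃²+R₂₃²), R₃₃) = 2.747273; α = atan2(R₂₃, R₁₃) mod 2π = 6.008159; γ = atan2(R₃₂, −R₃₁) mod 2π = 5.697952
d^3_{2,0}(β=2.7473) via the finite sum:
Half-angle: c=0.195885, s=0.980627. N=√(120·1·6·6)=65.726707
k: max(0,(0)−(2))=0 … min(3+(0),3−(2))=1
  k=0: (−1)^2·65.7267/(12)·0.1959^4·0.9806^2 = +0.007755
  k=1: (−1)^3·65.7267/(12)·0.1959^2·0.9806^4 = -0.194347
d^3_{2,0}(2.7473) = +0.007755 -0.194347 = -0.186592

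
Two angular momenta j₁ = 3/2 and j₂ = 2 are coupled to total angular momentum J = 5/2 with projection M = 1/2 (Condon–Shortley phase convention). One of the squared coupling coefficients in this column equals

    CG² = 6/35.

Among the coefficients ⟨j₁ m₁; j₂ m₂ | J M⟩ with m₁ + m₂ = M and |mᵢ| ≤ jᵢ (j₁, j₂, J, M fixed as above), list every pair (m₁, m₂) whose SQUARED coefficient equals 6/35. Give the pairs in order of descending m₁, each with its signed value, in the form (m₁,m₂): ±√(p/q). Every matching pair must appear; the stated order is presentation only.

(-3/2,2): −√(6/35)

Admissible pairs with m₁+m₂ = M = 1/2: (-3/2,2), (-1/2,1), (1/2,0), (3/2,-1)
  (m₁,m₂)=(3/2,-1): CG² = 27/70, CG = +√(27/70)
  (m₁,m₂)=(1/2,0): CG² = 3/35, CG = +√(3/35)
  (m₁,m₂)=(-1/2,1): CG² = 5/14, CG = −√(5/14)
  (m₁,m₂)=(-3/2,2): CG² = 6/35, CG = −√(6/35)   ← matches the target
Pairs with CG² = 6/35: (-3/2,2): −√(6/35)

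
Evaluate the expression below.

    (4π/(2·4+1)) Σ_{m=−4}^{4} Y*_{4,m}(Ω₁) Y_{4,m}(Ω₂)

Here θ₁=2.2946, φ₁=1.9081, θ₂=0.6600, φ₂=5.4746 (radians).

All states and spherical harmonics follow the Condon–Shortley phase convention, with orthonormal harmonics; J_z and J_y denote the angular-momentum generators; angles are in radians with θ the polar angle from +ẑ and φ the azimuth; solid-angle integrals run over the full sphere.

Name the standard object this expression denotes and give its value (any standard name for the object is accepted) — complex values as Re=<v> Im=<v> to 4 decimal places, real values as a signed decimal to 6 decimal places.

This sum is the spherical-harmonic addition theorem: it equals the Legendre polynomial P_l(cos γ) of the angle γ between the two directions.
Addition theorem: P_4(cos γ) = (4π/9) Σ_m Y*_{lm}(Ω₁) Y_{lm}(Ω₂), m = −4…4:
  m=-4: (+0.030657+0.136082i) × (-0.062266-0.005792i) = -0.001121-0.008651i  (running Σ = -0.001121-0.008651i)
  m=-3: (-0.295649+0.184898i) × (-0.171960+0.149559i) = +0.023187-0.076012i  (running Σ = +0.022066-0.084663i)
  m=-2: (-0.303605-0.242817i) × (-0.019637+0.423153i) = +0.108711-0.123703i  (running Σ = +0.130777-0.208366i)
  m=-1: (+0.005433-0.015491i) × (+0.216554+0.226837i) = +0.004690-0.002122i  (running Σ = +0.135467-0.210488i)
  m=0: (-0.362324-0.000000i) × (-0.221159+0.000000i) = +0.080131+0.000000i  (running Σ = +0.215598-0.210488i)
  m=1: (-0.005433-0.015491i) × (-0.216554+0.226837i) = +0.004690+0.002122i  (running Σ = +0.220289-0.208366i)
  m=2: (-0.303605+0.242817i) × (-0.019637-0.423153i) = +0.108711+0.123703i  (running Σ = +0.329000-0.084663i)
  m=3: (+0.295649+0.184898i) × (+0.171960+0.149559i) = +0.023187+0.076012i  (running Σ = +0.352186-0.008651i)
  m=4: (+0.030657-0.136082i) × (-0.062266+0.005792i) = -0.001121+0.008651i  (running Σ = +0.351066+0.000000i)
Total Σ_m = +0.351066+0.000000i. Multiply by 1.396263: +0.490180+0.000000i. P_4(cos γ) = 0.490180

Legendre polynomial (addition theorem), +0.490180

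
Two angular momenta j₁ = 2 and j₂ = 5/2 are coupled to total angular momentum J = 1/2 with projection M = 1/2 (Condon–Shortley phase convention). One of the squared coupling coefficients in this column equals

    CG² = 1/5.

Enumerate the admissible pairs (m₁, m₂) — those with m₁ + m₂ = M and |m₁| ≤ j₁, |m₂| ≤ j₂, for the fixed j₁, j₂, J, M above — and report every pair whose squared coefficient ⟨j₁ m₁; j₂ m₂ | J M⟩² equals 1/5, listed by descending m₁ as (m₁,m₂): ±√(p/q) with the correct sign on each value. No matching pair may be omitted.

(0,1/2): +√(1/5)

Admissible pairs with m₁+m₂ = M = 1/2: (-2,5/2), (-1,3/2), (0,1/2), (1,-1/2), (2,-3/2)
  (m₁,m₂)=(2,-3/2): CG² = 1/15, CG = +√(1/15)
  (m₁,m₂)=(1,-1/2): CG² = 2/15, CG = −√(2/15)
  (m₁,m₂)=(0,1/2): CG² = 1/5, CG = +√(1/5)   ← matches the target
  (m₁,m₂)=(-1,3/2): CG² = 4/15, CG = −√(4/15)
  (m₁,m₂)=(-2,5/2): CG² = 1/3, CG = +√(1/3)
Pairs with CG² = 1/5: (0,1/2): +√(1/5)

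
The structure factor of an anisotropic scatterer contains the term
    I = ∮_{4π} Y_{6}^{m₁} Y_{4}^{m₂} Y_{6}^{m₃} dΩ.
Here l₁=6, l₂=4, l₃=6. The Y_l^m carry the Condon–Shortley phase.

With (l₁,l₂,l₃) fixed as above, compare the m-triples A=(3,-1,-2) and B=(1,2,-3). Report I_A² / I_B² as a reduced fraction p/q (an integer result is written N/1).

845/64

l's match ⇒ only the (l;m) 3-j factors differ between A and B.
A: triangle coeff Δ(6,4,6) = 1/15315300; Σ_t [0,3]: t=0:+1/103680 t=1:−1/34560 t=2:+1/120960 t=3:−1/5806080 = -13/1161216; (3j)²=65/5236 [(6 4 6; 3 -1 -2)], sign=-1
B: triangle coeff Δ(6,4,6) = 1/15315300; Σ_t [2,4]: t=2:+1/69120 t=3:−1/51840 t=4:+1/483840 = -1/362880; (3j)²=16/17017 [(6 4 6; 1 2 -3)], sign=+1
I_A²/I_B² = (65/5236)/(16/17017) = 845/64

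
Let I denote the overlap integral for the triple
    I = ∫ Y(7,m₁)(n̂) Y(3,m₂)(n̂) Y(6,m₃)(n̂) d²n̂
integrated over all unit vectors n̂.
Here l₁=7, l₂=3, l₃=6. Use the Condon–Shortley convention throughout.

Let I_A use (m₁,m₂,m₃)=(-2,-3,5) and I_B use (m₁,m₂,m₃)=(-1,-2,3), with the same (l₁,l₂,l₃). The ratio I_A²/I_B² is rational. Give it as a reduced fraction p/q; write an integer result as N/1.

55/507

Shared (l₁,l₂,l₃)=(7,3,6): N and (l;000)² cancel in I_A²/I_B².
A: Δ = 4!·10!·2!/17! = 1/2042040; Racah Σ t=0..0: t=0:+1/17418240 = 1/17418240; ⇒ 3j(7 3 6; -2 -3 5)² = 25/12376, sgn -1
B: Δ = 4!·10!·2!/17! = 1/2042040; Racah Σ t=0..1: t=0:+1/1935360 t=1:−1/362880 = -13/5806080; ⇒ 3j(7 3 6; -1 -2 3)² = 195/10472, sgn +1
I_A²/I_B² = (25/12376)/(195/10472) = 55/507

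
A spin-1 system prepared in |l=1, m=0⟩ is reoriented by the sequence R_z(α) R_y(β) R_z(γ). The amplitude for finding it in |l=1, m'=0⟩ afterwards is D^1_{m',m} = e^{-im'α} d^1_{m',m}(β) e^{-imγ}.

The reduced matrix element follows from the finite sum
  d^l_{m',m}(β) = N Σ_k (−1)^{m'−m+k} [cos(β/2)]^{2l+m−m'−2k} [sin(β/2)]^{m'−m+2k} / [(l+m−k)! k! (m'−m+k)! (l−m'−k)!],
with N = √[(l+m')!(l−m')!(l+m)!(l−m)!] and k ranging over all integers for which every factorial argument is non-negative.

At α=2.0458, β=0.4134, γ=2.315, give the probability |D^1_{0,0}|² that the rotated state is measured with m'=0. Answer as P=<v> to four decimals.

D^1_{0,0}(2.0458,0.4134,2.3150) = e^{-i·0·2.0458}·d^1_{0,0}(0.4134)·e^{-i·0·2.3150}. Compute d first:
Half-angle: c=0.978714, s=0.205231. N=√(1·1·1·1)=1.000000
k∈{0,1} keeps every argument non-negative
  k=0: (−1)^0·1.0000/(1)·0.9787^2·0.2052^0 = +0.957880
  k=1: (−1)^1·1.0000/(1)·0.9787^0·0.2052^2 = -0.042120
d^1_{0,0}(0.4134) = +0.957880 -0.042120 = +0.915760
|D^1_{0,0}|² = |d^1_{0,0}(β)|² = (+0.915760)² = 0.838617 (the z-rotation phases have unit modulus)

P=0.8386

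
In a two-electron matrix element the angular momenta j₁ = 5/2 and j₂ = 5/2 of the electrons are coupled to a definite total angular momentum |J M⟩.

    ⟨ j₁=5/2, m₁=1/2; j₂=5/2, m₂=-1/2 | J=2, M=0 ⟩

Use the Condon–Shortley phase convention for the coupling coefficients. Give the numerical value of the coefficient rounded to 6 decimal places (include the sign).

triangle: 3!×2!×2!/8! = 24/40320
(j±m)!: 3!×2!×2!×3!×2!×2! = 576
prefactor² = (2J+1)×Δ×N² = 12/7
  k=0: +1/(0!×3!×2!×2!×0!×0!) = 1/24
  k=1: −1/(1!×2!×1!×1!×1!×1!) = -1/2
  k=2: +1/(2!×1!×0!×0!×2!×2!) = 1/8
Σ = -1/3  ⇒  CG² = 12/7×(-1/3)² = 4/21
CG = −√(4/21) = -0.436436

−√(4/21) ≈ -0.436436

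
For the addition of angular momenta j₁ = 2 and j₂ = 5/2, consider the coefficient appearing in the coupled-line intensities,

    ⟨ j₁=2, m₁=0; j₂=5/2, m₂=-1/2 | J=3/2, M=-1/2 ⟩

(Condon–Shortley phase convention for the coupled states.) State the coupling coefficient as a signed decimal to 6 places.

√[4·3!1!2!/7! · 2!2!2!3!1!2!] = √(32/35)
  +(−1)^1/∏(1,2,1,1,0,1)! = -1/2  (running -1/2)
  +(−1)^2/∏(2,1,0,0,1,2)! = 1/4  (running -1/4)
⟨..|..⟩ = √(32/35)·(-1/4) = -0.239046

-0.239046  (= −√(2/35))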